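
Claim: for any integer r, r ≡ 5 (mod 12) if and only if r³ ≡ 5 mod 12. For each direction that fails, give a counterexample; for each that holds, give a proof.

[⇒] Suppose r ≡ 5 (mod 12). Write r = 12j + 5. Then (12j + 5)³ = 1728j³ + 2160j² + 900j + 125 = 12(144j³ + 180j² + 75j + 10) + 5, so r³ ≡ 5 (mod 12).

[⇐] For the converse, argue contrapositively. If r ≢ 5 (mod 12), then r is congruent to one of 0, 1, 2, 3, 4, 6, 7, 8, 9, 10, 11 modulo 12, and these give r³ ≡ 0, 1, 8, 3, 4, 0, 7, 8, 9, 4, 11 respectively — never 5.

Both directions hold.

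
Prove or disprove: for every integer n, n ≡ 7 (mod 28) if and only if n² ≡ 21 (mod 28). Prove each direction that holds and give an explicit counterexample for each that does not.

(⟸) This fails: take n = 21. Then 21² = 441 ≡ 21 (mod 28), yet 21 ≡ 21 (mod 28), not 7.

(⟹) Suppose n ≡ 7 (mod 28). Write n = 28j + 7. Then (28j + 7)² = 784j² + 392j + 49 = 28(28j² + 14j + 1) + 21, so n² ≡ 21 (mod 28).

Only the forward implication holds.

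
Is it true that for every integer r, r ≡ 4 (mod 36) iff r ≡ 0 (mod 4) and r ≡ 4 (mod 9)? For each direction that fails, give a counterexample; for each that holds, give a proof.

Converse. If r ≡ 0 (mod 4) and r ≡ 4 (mod 9), then by the Chinese remainder theorem r ≡ 4 (mod 36). This is exactly r ≡ 4 (mod 36).

Forward direction. Suppose r ≡ 4 (mod 36); write r = 36j + 4. Since 4 ∣ 36, reducing mod 4 gives r ≡ 4 ≡ 0 (mod 4); since 9 ∣ 36, reducing mod 9 gives r ≡ 4 (mod 9).

Both implications hold.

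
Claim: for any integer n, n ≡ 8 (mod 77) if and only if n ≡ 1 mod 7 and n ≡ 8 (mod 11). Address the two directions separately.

Converse. If n ≡ 1 (mod 7) and n ≡ 8 (mod 11), then by the Chinese remainder theorem n ≡ 8 (mod 77). This is exactly n ≡ 8 (mod 77).

Forward direction. Suppose n ≡ 8 (mod 77); write n = 77j + 8. Since 7 ∣ 77, reducing mod 7 gives n ≡ 8 ≡ 1 (mod 7); since 11 ∣ 77, reducing mod 11 gives n ≡ 8 (mod 11).

Equivalent; both directions hold.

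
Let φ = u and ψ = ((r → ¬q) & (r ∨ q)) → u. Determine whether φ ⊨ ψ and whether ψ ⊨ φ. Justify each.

[⇒] Assume the antecedent. If q is true, the antecedent forces (q = T, r = F, u = T) or (q = T, r = T, u = T), and ((r → ¬q) & (r ∨ q)) → u holds there. If q is false, the antecedent forces (q = F, r = F, u = T) or (q = F, r = T, u = T), and ((r → ¬q) & (r ∨ q)) → u holds there. Either way ((r → ¬q) & (r ∨ q)) → u holds.

[⇐] This fails. Under q = F, r = F, u = F, the left side is false but the right side is true.

(⇒) holds; (⇐) fails.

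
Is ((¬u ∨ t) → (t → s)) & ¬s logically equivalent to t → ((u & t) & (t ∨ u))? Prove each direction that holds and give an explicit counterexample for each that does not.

(⇒) holds; (⇐) fails.

[⇒] Assume the antecedent. If t is true, the antecedent cannot hold. If t is false, t → ((u & t) & (t ∨ u)) reduces to true regardless of the other variables. Either way t → ((u & t) & (t ∨ u)) holds.

[⇐] This fails. Under t = F, s = T, u = F, the left side is false but the right side is true.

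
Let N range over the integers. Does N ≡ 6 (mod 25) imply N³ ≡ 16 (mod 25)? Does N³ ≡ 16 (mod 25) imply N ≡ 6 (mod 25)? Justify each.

Forward direction. Suppose N ≡ 6 (mod 25). Write N = 25j + 6. Then (25j + 6)³ = 15625j³ + 11250j² + 2700j + 216 = 25(625j³ + 450j² + 108j + 8) + 16, so N³ ≡ 16 (mod 25).

Converse. Suppose N³ ≡ 16 (mod 25). The only residue r in {0, …, 24} with r³ ≡ 16 (mod 25) is r = 6, so N ≡ 6 (mod 25).

Both directions hold.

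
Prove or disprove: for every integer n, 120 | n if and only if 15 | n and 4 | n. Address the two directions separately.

(⇒) holds; (⇐) fails.

(→) If 120 ∣ n, write n = 120q. Since 120 = 8·15, n = 15·(8q), so 15 ∣ n; and since 120 = 30·4, n = 4·(30q), so 4 ∣ n.

(←) This fails: take n = 60. Both 15 ∣ 60 and 4 ∣ 60, yet 60 is not a multiple of 120 (since 60 = 0·120 + 60), so 120 ∤ 60.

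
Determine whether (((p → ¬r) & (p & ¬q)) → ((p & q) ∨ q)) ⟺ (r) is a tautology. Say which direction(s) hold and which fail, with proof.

(→) This fails. Under q = F, p = F, r = F, the left side is true but the right side is false.

(←) Assume the antecedent. If q is true, the consequent reduces to true regardless of the other variables. If q is false, the antecedent forces (q = F, p = F, r = T) or (q = F, p = T, r = T), and the consequent holds there. Either way the consequent holds.

Only the reverse direction holds.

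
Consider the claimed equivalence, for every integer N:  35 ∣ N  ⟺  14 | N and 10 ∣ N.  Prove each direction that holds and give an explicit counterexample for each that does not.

Only the reverse direction holds.

[⇒] This fails: take N = 35. Certainly 35 ∣ 35, but 14 ∤ 35.

[⇐] Suppose 14 ∣ N and 10 ∣ N. Any common multiple of 14 and 10 is a multiple of their lcm; here lcm(14, 10) = 14·10/gcd(14, 10) = 140/2 = 70, so 70 ∣ N. Since 35 ∣ 70, it follows that 35 ∣ N.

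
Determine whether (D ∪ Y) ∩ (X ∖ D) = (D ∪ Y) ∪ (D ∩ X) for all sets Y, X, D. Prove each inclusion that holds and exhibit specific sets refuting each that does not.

Forward inclusion. Let x ∈ (D ∪ Y) ∩ (X ∖ D). Then x ∈ Y ∩ X and x ∉ D, from which x ∈ (D ∪ Y) ∪ (D ∩ X).

Reverse inclusion. This inclusion fails. Take Y = {1}, X = ∅, D = ∅; then 1 ∈ (D ∪ Y) ∪ (D ∩ X) but 1 ∉ (D ∪ Y) ∩ (X ∖ D).

Only the forward inclusion holds.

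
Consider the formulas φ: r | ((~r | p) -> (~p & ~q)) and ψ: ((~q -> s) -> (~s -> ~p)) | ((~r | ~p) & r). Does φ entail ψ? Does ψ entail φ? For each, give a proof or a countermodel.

[⇒] This fails. Under q = T, r = T, s = F, p = T, the left side is true but the right side is false.

[⇐] This fails. Under q = T, r = F, s = F, p = F, the left side is false but the right side is true.

Neither direction holds.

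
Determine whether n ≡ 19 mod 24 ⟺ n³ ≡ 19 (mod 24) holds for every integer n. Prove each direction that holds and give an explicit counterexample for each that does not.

(→) Suppose n ≡ 19 mod 24. Write n = 24j + 19. Then (24j + 19)³ = 13824j³ + 32832j² + 25992j + 6859 = 24(576j³ + 1368j² + 1083j + 285) + 19, so n³ ≡ 19 (mod 24).

(←) Conversely, suppose n³ ≡ 19 (mod 24). The only residue r in {0, …, 23} with r³ ≡ 19 (mod 24) is r = 19, so n ≡ 19 (mod 24).

The biconditional holds.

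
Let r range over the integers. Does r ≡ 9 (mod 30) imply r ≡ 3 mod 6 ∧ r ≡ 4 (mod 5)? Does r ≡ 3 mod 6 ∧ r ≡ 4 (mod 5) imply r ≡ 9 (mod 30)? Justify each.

Converse. If r ≡ 3 (mod 6) and r ≡ 4 (mod 5), then by the Chinese remainder theorem r ≡ 9 (mod 30). This is exactly r ≡ 9 (mod 30).

Forward direction. Suppose r ≡ 9 (mod 30); write r = 30j + 9. Since 6 ∣ 30, reducing mod 6 gives r ≡ 9 ≡ 3 (mod 6); since 5 ∣ 30, reducing mod 5 gives r ≡ 9 ≡ 4 (mod 5).

Equivalent; both directions hold.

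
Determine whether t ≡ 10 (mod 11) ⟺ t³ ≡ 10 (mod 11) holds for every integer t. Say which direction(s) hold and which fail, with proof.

Both directions hold; the statement is true.

(←) Suppose t³ ≡ 10 (mod 11). The only residue r in {0, …, 10} with r³ ≡ 10 (mod 11) is r = 10, so t ≡ 10 (mod 11).

(→) Suppose t ≡ 10 (mod 11). Write t = 11j + 10. Then (11j + 10)³ = 1331j³ + 3630j² + 3300j + 1000 = 11(121j³ + 330j² + 300j + 90) + 10, so t³ ≡ 10 (mod 11).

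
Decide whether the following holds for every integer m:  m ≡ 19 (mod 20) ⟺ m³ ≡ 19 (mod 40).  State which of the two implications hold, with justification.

Only the reverse direction holds.

[⇒] This fails: take m = 39. Then 39 ≡ 19 (mod 20), but 39³ = 59319 ≡ 39 (mod 40), not 19.

[⇐] Conversely, the residues r modulo 40 with r³ ≡ 19 (mod 40) are exactly {19}, and each is ≡ 19 (mod 20).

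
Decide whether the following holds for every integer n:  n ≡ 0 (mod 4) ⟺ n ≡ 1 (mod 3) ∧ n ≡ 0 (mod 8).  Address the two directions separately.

Only the converse holds.

(⟸) If n ≡ 1 (mod 3) and n ≡ 0 (mod 8), then by the Chinese remainder theorem n ≡ 16 (mod 24). Since 16 ≡ 0 (mod 4) and 4 ∣ 24, we get n ≡ 0 (mod 4).

(⟹) This fails: n = 0 gives 0 ≡ 0 (mod 4) but 0 ≡ 0 (mod 3), so the conjunction on the right does not hold.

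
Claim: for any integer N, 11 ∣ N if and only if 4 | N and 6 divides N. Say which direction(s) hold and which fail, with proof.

(⇒) This fails: take N = 11. Certainly 11 ∣ 11, but 4 ∤ 11.

(⇐) This fails: take N = 12. Both 4 ∣ 12 and 6 ∣ 12, yet 12 is not a multiple of 11 (since 12 = 1·11 + 1), so 11 ∤ 12.

Neither direction holds.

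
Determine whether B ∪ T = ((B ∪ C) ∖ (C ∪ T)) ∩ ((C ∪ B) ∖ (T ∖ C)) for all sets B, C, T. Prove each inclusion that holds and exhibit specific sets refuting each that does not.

The sets are not equal: only the reverse inclusion holds.

Forward inclusion. This inclusion fails. Take B = {1}, C = {1}, T = ∅; then 1 ∈ B ∪ T but 1 ∉ ((B ∪ C) ∖ (C ∪ T)) ∩ ((C ∪ B) ∖ (T ∖ C)).

Reverse inclusion. Let x ∈ ((B ∪ C) ∖ (C ∪ T)) ∩ ((C ∪ B) ∖ (T ∖ C)). Then x ∈ B and x ∉ C, T, from which x ∈ B ∪ T.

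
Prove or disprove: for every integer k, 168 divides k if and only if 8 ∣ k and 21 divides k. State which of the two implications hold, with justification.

Both implications hold.

(→) If 168 ∣ k, write k = 168q. Since 168 = 21·8, k = 8·(21q), so 8 ∣ k; and since 168 = 8·21, k = 21·(8q), so 21 ∣ k.

(←) Suppose 8 ∣ k and 21 ∣ k. Any common multiple of 8 and 21 is a multiple of their lcm; here gcd(8, 21) = 1, so lcm(8, 21) = 8·21 = 168, so 168 ∣ k.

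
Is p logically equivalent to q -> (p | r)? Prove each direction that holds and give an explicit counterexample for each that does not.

Not equivalent: only (⇒) holds.

Forward direction. Assume the antecedent. If q is true, the antecedent forces (q = T, r = F, p = T) or (q = T, r = T, p = T), and q -> (p | r) holds there. If q is false, q -> (p | r) reduces to true regardless of the other variables. Either way q -> (p | r) holds.

Converse. This fails. Under q = F, r = F, p = F, the left side is false but the right side is true.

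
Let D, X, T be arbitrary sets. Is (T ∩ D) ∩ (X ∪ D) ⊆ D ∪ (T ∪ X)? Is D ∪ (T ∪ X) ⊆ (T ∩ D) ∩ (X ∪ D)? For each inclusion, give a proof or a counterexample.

(⊆) Let x ∈ (T ∩ D) ∩ (X ∪ D). Then either x ∈ D ∩ T and x ∉ X; or x ∈ D ∩ X ∩ T. In each case x ∈ D ∪ (T ∪ X), so (T ∩ D) ∩ (X ∪ D) ⊆ D ∪ (T ∪ X).

(⊇) This inclusion fails. Take D = {1}, X = ∅, T = ∅; then 1 ∈ D ∪ (T ∪ X) but 1 ∉ (T ∩ D) ∩ (X ∪ D).

Only the forward inclusion holds.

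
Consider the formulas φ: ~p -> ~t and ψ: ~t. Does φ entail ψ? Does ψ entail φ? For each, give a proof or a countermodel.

Only the reverse direction holds.

Forward direction. This fails. Under t = T, p = T, the left side is true but the right side is false.

Converse. Assume the antecedent. If t is true, the antecedent cannot hold. If t is false, ~p -> ~t reduces to true regardless of the other variables. Either way ~p -> ~t holds.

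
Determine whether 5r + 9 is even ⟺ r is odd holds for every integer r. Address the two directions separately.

[⇐] Suppose r is odd; write r = 2j + 1. Then 5r + 9 = 5·(2j + 1) + 9 = 2·5j + 14, which is even.

[⇒] Suppose 5r + 9 is even. Since 5 is odd, 5r and r have the same parity, so 5r + 9 ≡ r + 9 (mod 2). As 9 is odd, 5r + 9 is even exactly when r is odd. Thus r is odd.

The biconditional holds.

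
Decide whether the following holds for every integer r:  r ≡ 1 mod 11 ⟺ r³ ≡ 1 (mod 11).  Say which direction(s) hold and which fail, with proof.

[⇒] Suppose r ≡ 1 mod 11. Write r = 11j + 1. Then (11j + 1)³ = 1331j³ + 363j² + 33j + 1 = 11(121j³ + 33j² + 3j) + 1, so r³ ≡ 1 (mod 11).

[⇐] For the converse, argue contrapositively. If r ≢ 1 (mod 11), then r is congruent to one of 0, 2, 3, 4, 5, 6, 7, 8, 9, 10 modulo 11, and these give r³ ≡ 0, 8, 5, 9, 4, 7, 2, 6, 3, 10 respectively — never 1.

Both directions hold.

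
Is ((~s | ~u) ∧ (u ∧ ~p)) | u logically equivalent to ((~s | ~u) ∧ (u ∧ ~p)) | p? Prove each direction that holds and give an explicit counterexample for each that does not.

(→) This fails. Under p = F, u = T, s = T, the left side is true but the right side is false.

(←) This fails. Under p = T, u = F, s = F, the left side is false but the right side is true.

Both directions fail.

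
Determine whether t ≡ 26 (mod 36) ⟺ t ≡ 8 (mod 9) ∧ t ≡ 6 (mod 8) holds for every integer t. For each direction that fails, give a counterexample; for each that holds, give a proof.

(→) This fails: t = 26 gives 26 ≡ 26 (mod 36) but 26 ≡ 2 (mod 8), so the conjunction on the right does not hold.

(←) Conversely, if t ≡ 8 (mod 9) and t ≡ 6 (mod 8), then by the Chinese remainder theorem t ≡ 62 (mod 72). Since 62 ≡ 26 (mod 36) and 36 ∣ 72, we get t ≡ 26 (mod 36).

Not equivalent: only (⇐) holds.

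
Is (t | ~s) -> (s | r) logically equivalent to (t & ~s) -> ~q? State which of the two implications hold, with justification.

Forward direction. This fails. Under q = T, r = T, t = T, s = F, the left side is true but the right side is false.

Converse. This fails. Under q = F, r = F, t = F, s = F, the left side is false but the right side is true.

(⇒) fails and (⇐) fails.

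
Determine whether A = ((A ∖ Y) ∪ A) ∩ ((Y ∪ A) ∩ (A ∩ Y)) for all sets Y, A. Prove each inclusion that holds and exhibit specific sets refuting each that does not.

Only the reverse inclusion holds.

(⟹) This inclusion fails. Take Y = ∅, A = {1}; then 1 ∈ A but 1 ∉ ((A ∖ Y) ∪ A) ∩ ((Y ∪ A) ∩ (A ∩ Y)).

(⟸) Let x ∈ ((A ∖ Y) ∪ A) ∩ ((Y ∪ A) ∩ (A ∩ Y)). Then x ∈ Y ∩ A, from which x ∈ A.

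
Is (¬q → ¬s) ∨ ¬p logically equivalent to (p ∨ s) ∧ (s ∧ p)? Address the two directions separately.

Both directions fail.

Forward direction. This fails. Under p = F, s = F, q = F, the left side is true but the right side is false.

Converse. This fails. Under p = T, s = T, q = F, the left side is false but the right side is true.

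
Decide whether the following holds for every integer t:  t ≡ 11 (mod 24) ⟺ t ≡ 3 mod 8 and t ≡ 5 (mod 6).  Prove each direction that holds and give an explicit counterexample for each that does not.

Forward direction. Suppose t ≡ 11 (mod 24); write t = 24j + 11. Since 8 ∣ 24, reducing mod 8 gives t ≡ 11 ≡ 3 (mod 8); since 6 ∣ 24, reducing mod 6 gives t ≡ 11 ≡ 5 (mod 6).

Converse. If t ≡ 3 (mod 8) and t ≡ 5 (mod 6), then by the Chinese remainder theorem t ≡ 11 (mod 24). This is exactly t ≡ 11 (mod 24).

The biconditional holds.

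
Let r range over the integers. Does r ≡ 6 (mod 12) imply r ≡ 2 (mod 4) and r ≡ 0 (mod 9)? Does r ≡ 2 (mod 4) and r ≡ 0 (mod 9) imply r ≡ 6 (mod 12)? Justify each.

Only the reverse direction holds.

Forward direction. This fails: r = 6 gives 6 ≡ 6 (mod 12) but 6 ≡ 6 (mod 9), so the conjunction on the right does not hold.

Converse. If r ≡ 2 (mod 4) and r ≡ 0 (mod 9), then by the Chinese remainder theorem r ≡ 18 (mod 36). Since 18 ≡ 6 (mod 12) and 12 ∣ 36, we get r ≡ 6 (mod 12).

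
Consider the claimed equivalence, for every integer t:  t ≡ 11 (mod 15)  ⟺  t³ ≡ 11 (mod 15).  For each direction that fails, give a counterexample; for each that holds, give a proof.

(⇐) Suppose t³ ≡ 11 (mod 15). The only residue r in {0, …, 14} with r³ ≡ 11 (mod 15) is r = 11, so t ≡ 11 (mod 15).

(⇒) Suppose t ≡ 11 (mod 15). Write t = 15j + 11. Then (15j + 11)³ = 3375j³ + 7425j² + 5445j + 1331 = 15(225j³ + 495j² + 363j + 88) + 11, so t³ ≡ 11 (mod 15).

Both directions hold.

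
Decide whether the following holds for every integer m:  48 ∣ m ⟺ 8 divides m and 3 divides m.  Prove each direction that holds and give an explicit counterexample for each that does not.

(⟹) If 48 ∣ m, write m = 48q. Since 48 = 6·8, m = 8·(6q), so 8 ∣ m; and since 48 = 16·3, m = 3·(16q), so 3 ∣ m.

(⟸) This fails: take m = 24. Both 8 ∣ 24 and 3 ∣ 24, yet 24 is not a multiple of 48 (since 24 = 0·48 + 24), so 48 ∤ 24.

(⇒) holds; (⇐) fails.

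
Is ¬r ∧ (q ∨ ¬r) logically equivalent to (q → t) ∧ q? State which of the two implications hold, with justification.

(→) This fails. Under q = F, r = F, t = F, the left side is true but the right side is false.

(←) This fails. Under q = T, r = T, t = T, the left side is false but the right side is true.

Neither direction holds.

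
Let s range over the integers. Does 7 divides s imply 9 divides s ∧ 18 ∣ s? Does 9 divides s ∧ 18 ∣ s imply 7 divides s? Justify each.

Both directions fail.

(→) This fails: take s = 7. Certainly 7 ∣ 7, but 9 ∤ 7.

(←) This fails: take s = 18. Both 9 ∣ 18 and 18 ∣ 18, yet 18 is not a multiple of 7 (since 18 = 2·7 + 4), so 7 ∤ 18.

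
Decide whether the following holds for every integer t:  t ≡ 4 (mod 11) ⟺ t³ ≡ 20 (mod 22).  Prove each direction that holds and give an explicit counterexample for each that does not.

Not equivalent: only (⇐) holds.

[⇒] This fails: take t = 15. Then 15 ≡ 4 (mod 11), but 15³ = 3375 ≡ 9 (mod 22), not 20.

[⇐] Conversely, the residues r modulo 22 with r³ ≡ 20 (mod 22) are exactly {4}, and each is ≡ 4 (mod 11).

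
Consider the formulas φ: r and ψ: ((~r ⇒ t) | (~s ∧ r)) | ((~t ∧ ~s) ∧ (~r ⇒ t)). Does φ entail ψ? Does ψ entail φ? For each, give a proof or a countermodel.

[⇐] This fails. Under s = F, t = T, r = F, the left side is false but the right side is true.

[⇒] Assume the antecedent. If s is true, the antecedent forces (s = T, t = F, r = T) or (s = T, t = T, r = T), and the consequent holds there. If s is false, the antecedent forces (s = F, t = F, r = T) or (s = F, t = T, r = T), and the consequent holds there. Either way the consequent holds.

(⇒) holds; (⇐) fails.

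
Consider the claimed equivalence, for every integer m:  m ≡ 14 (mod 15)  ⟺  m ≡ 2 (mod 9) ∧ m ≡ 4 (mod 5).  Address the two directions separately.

Not equivalent: only (⇐) holds.

[⇒] This fails: m = 44 gives 44 ≡ 14 (mod 15) but 44 ≡ 8 (mod 9), so the conjunction on the right does not hold.

[⇐] Conversely, if m ≡ 2 (mod 9) and m ≡ 4 (mod 5), then by the Chinese remainder theorem m ≡ 29 (mod 45). Since 29 ≡ 14 (mod 15) and 15 ∣ 45, we get m ≡ 14 (mod 15).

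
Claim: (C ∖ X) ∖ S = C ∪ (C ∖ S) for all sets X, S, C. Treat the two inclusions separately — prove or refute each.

The sets are not equal: only the forward inclusion holds.

(⊆) Let x ∈ (C ∖ X) ∖ S. Then x ∈ C and x ∉ X, S, from which x ∈ C ∪ (C ∖ S).

(⊇) This inclusion fails. Take X = {1}, S = ∅, C = {1}; then 1 ∈ C ∪ (C ∖ S) but 1 ∉ (C ∖ X) ∖ S.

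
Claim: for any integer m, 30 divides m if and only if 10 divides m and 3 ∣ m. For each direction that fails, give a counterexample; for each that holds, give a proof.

(⇒) If 30 ∣ m, write m = 30q. Since 30 = 3·10, m = 10·(3q), so 10 ∣ m; and since 30 = 10·3, m = 3·(10q), so 3 ∣ m.

(⇐) Suppose 10 ∣ m and 3 ∣ m. Any common multiple of 10 and 3 is a multiple of their lcm; here gcd(10, 3) = 1, so lcm(10, 3) = 10·3 = 30, so 30 ∣ m.

Both directions hold.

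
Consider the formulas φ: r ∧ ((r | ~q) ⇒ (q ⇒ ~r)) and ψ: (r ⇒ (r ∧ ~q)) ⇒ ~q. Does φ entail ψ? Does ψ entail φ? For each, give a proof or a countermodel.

(→) Assume the antecedent. If q is true, the antecedent cannot hold. If q is false, (r ⇒ (r ∧ ~q)) ⇒ ~q reduces to true regardless of the other variables. Either way (r ⇒ (r ∧ ~q)) ⇒ ~q holds.

(←) This fails. Under q = F, r = F, the left side is false but the right side is true.

Not equivalent: only (⇒) holds.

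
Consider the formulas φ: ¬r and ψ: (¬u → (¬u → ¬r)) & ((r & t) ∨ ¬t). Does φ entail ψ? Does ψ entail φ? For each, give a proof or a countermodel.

Neither direction holds.

(⇒) This fails. Under t = T, r = F, u = F, the left side is true but the right side is false.

(⇐) This fails. Under t = F, r = T, u = T, the left side is false but the right side is true.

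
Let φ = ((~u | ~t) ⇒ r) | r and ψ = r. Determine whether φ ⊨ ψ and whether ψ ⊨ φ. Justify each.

The forward direction fails; the converse holds.

[⇒] This fails. Under t = T, u = T, r = F, the left side is true but the right side is false.

[⇐] Assume the antecedent. If t is true, the antecedent forces (t = T, u = F, r = T) or (t = T, u = T, r = T), and ((~u | ~t) ⇒ r) | r holds there. If t is false, the antecedent forces (t = F, u = F, r = T) or (t = F, u = T, r = T), and ((~u | ~t) ⇒ r) | r holds there. Either way ((~u | ~t) ⇒ r) | r holds.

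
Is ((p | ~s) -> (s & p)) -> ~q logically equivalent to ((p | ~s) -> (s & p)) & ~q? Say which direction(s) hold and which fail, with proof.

[⇒] This fails. Under q = F, p = F, s = F, the left side is true but the right side is false.

[⇐] Assume the antecedent. If q is true, the antecedent cannot hold. If q is false, ((p | ~s) -> (s & p)) -> ~q reduces to true regardless of the other variables. Either way ((p | ~s) -> (s & p)) -> ~q holds.

Not equivalent: only (⇐) holds.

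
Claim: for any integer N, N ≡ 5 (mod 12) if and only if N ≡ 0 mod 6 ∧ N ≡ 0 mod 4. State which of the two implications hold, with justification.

Neither implication holds.

(→) This fails: N = 5 gives 5 ≡ 5 (mod 12) but 5 ≡ 5 (mod 6), so the conjunction on the right does not hold.

(←) This fails: N = 0 satisfies both congruences on the right (0 ≡ 0 mod 6 and 0 ≡ 0 mod 4) yet 0 ≡ 0 (mod 12), not 5.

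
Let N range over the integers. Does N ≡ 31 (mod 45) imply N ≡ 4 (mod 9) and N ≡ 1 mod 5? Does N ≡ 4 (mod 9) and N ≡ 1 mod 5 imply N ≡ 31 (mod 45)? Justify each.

Forward direction. Suppose N ≡ 31 (mod 45); write N = 45j + 31. Since 9 ∣ 45, reducing mod 9 gives N ≡ 31 ≡ 4 (mod 9); since 5 ∣ 45, reducing mod 5 gives N ≡ 31 ≡ 1 (mod 5).

Converse. If N ≡ 4 (mod 9) and N ≡ 1 (mod 5), then by the Chinese remainder theorem N ≡ 31 (mod 45). This is exactly N ≡ 31 (mod 45).

Both directions hold.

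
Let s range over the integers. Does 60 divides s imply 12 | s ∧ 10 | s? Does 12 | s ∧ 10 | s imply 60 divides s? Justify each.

(⇒) If 60 ∣ s, write s = 60q. Since 60 = 5·12, s = 12·(5q), so 12 ∣ s; and since 60 = 6·10, s = 10·(6q), so 10 ∣ s.

(⇐) Suppose 12 ∣ s and 10 ∣ s. Any common multiple of 12 and 10 is a multiple of their lcm; here lcm(12, 10) = 12·10/gcd(12, 10) = 120/2 = 60, so 60 ∣ s.

Equivalent; both directions hold.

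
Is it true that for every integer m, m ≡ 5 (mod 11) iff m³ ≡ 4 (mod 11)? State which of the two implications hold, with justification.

The biconditional holds.

(→) Suppose m ≡ 5 (mod 11). Write m = 11j + 5. Then (11j + 5)³ = 1331j³ + 1815j² + 825j + 125 = 11(121j³ + 165j² + 75j + 11) + 4, so m³ ≡ 4 (mod 11).

(←) Conversely, suppose m³ ≡ 4 (mod 11). The only residue r in {0, …, 10} with r³ ≡ 4 (mod 11) is r = 5, so m ≡ 5 (mod 11).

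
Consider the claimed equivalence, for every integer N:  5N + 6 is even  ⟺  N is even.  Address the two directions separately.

Forward direction. Suppose 5N + 6 is even. Since 5 is odd, 5N and N have the same parity, so 5N + 6 ≡ N + 6 (mod 2). As 6 is even, 5N + 6 is even exactly when N is even. Thus N is even.

Converse. Suppose N is even; write N = 2j. Then 5N + 6 = 5·(2j) + 6 = 2·5j + 6, which is even.

Both implications hold.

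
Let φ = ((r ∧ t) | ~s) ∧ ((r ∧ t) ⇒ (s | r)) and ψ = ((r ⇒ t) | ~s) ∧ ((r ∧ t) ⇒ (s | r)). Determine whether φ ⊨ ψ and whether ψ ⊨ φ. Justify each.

(⇒) holds; (⇐) fails.

(⟹) Assume the antecedent. If t is true, the consequent reduces to true regardless of the other variables. If t is false, the antecedent forces (t = F, s = F, r = F) or (t = F, s = F, r = T), and the consequent holds there. Either way the consequent holds.

(⟸) This fails. Under t = F, s = T, r = F, the left side is false but the right side is true.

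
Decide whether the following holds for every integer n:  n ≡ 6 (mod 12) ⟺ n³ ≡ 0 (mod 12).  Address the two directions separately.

Only the forward implication holds.

(⟹) Suppose n ≡ 6 (mod 12). Write n = 12j + 6. Then (12j + 6)³ = 1728j³ + 2592j² + 1296j + 216 = 12(144j³ + 216j² + 108j + 18) + 0, so n³ ≡ 0 (mod 12).

(⟸) This fails: take n = 0. Then 0³ = 0 ≡ 0 (mod 12), yet 0 ≡ 0 (mod 12), not 6.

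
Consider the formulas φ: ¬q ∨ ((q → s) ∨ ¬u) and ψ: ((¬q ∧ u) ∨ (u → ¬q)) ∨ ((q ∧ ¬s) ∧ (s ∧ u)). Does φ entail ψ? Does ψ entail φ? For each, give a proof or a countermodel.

The forward direction fails; the converse holds.

[⇒] This fails. Under s = T, u = T, q = T, the left side is true but the right side is false.

[⇐] Assume the antecedent. If u is true, the antecedent forces (s = F, u = T, q = F) or (s = T, u = T, q = F), and ¬q ∨ ((q → s) ∨ ¬u) holds there. If u is false, ¬q ∨ ((q → s) ∨ ¬u) reduces to true regardless of the other variables. Either way ¬q ∨ ((q → s) ∨ ¬u) holds.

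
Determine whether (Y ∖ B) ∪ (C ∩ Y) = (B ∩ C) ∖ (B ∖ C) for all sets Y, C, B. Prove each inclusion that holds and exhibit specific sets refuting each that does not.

(⟹) This inclusion fails. Take Y = {1}, C = ∅, B = ∅; then 1 ∈ (Y ∖ B) ∪ (C ∩ Y) but 1 ∉ (B ∩ C) ∖ (B ∖ C).

(⟸) This inclusion fails. Take Y = ∅, C = {1}, B = {1}; then 1 ∈ (B ∩ C) ∖ (B ∖ C) but 1 ∉ (Y ∖ B) ∪ (C ∩ Y).

Neither inclusion holds.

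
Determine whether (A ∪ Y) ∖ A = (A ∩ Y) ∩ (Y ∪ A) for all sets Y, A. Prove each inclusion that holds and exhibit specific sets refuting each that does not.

Forward inclusion. This inclusion fails. Take Y = {1}, A = ∅; then 1 ∈ (A ∪ Y) ∖ A but 1 ∉ (A ∩ Y) ∩ (Y ∪ A).

Reverse inclusion. This inclusion fails. Take Y = {1}, A = {1}; then 1 ∈ (A ∩ Y) ∩ (Y ∪ A) but 1 ∉ (A ∪ Y) ∖ A.

(⊆) fails and (⊇) fails.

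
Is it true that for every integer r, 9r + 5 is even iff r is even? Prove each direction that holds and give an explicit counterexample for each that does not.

Neither direction holds.

(→) This fails: r = 5 gives 9r + 5 = 50, which is even, but 5 is odd, not even.

(←) This also fails: r = 2 is even, but 9r + 5 = 23 is odd, not even.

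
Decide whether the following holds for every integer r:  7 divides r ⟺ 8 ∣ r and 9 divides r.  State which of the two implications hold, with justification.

Neither implication holds.

(⟹) This fails: take r = 7. Certainly 7 ∣ 7, but 8 ∤ 7.

(⟸) This fails: take r = 72. Both 8 ∣ 72 and 9 ∣ 72, yet 72 is not a multiple of 7 (since 72 = 10·7 + 2), so 7 ∤ 72.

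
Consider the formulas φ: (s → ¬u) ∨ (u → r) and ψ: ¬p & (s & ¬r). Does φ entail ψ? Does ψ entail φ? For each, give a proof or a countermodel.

Both directions fail.

[⇒] This fails. Under p = F, r = F, u = F, s = F, the left side is true but the right side is false.

[⇐] This fails. Under p = F, r = F, u = T, s = T, the left side is false but the right side is true.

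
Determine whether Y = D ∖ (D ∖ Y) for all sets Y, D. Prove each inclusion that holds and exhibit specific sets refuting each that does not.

Forward inclusion. This inclusion fails. Take Y = {1}, D = ∅; then 1 ∈ Y but 1 ∉ D ∖ (D ∖ Y).

Reverse inclusion. Let x ∈ D ∖ (D ∖ Y). Then x ∈ Y ∩ D, from which x ∈ Y.

Only the reverse inclusion holds.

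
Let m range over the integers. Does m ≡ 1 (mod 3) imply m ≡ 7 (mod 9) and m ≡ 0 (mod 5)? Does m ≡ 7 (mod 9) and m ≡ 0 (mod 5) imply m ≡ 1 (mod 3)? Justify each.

(⇐) If m ≡ 7 (mod 9) and m ≡ 0 (mod 5), then by the Chinese remainder theorem m ≡ 25 (mod 45). Since 25 ≡ 1 (mod 3) and 3 ∣ 45, we get m ≡ 1 (mod 3).

(⇒) This fails: m = 1 gives 1 ≡ 1 (mod 3) but 1 ≡ 1 (mod 9), so the conjunction on the right does not hold.

Only the converse holds.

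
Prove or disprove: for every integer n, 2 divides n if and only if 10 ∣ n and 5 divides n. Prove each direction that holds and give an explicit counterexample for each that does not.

Forward direction. This fails: take n = 2. Certainly 2 ∣ 2, but 10 ∤ 2.

Converse. Suppose 10 ∣ n and 5 ∣ n. Any common multiple of 10 and 5 is a multiple of their lcm; here lcm(10, 5) = 10·5/gcd(10, 5) = 50/5 = 10, so 10 ∣ n. Since 2 ∣ 10, it follows that 2 ∣ n.

Only the reverse direction holds.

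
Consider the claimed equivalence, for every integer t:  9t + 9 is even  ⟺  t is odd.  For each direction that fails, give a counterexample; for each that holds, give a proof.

(⇒) Suppose 9t + 9 is even. Since 9 is odd, 9t and t have the same parity, so 9t + 9 ≡ t + 9 (mod 2). As 9 is odd, 9t + 9 is even exactly when t is odd. Thus t is odd.

(⇐) Conversely, suppose t is odd; write t = 2j + 1. Then 9t + 9 = 9·(2j + 1) + 9 = 2·9j + 18, which is even.

Both implications hold.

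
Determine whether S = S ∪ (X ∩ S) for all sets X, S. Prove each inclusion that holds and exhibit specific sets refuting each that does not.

(⊇) Let x ∈ S ∪ (X ∩ S). Then either x ∈ S and x ∉ X; or x ∈ X ∩ S. In each case x ∈ S, so S ∪ (X ∩ S) ⊆ S.

(⊆) Let x ∈ S. Then either x ∈ S and x ∉ X; or x ∈ X ∩ S. In each case x ∈ S ∪ (X ∩ S), so S ⊆ S ∪ (X ∩ S).

Both inclusions hold; the sets are equal.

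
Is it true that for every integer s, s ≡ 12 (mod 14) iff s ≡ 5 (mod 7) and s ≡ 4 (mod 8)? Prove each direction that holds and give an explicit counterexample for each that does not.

(⇒) This fails: s = 40 gives 40 ≡ 12 (mod 14) but 40 ≡ 0 (mod 8), so the conjunction on the right does not hold.

(⇐) Conversely, if s ≡ 5 (mod 7) and s ≡ 4 (mod 8), then by the Chinese remainder theorem s ≡ 12 (mod 56). Since 12 ≡ 12 (mod 14) and 14 ∣ 56, we get s ≡ 12 (mod 14).

(⇒) fails; (⇐) holds.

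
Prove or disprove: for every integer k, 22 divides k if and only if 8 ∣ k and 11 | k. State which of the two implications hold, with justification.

(⟹) This fails: take k = 22. Certainly 22 ∣ 22, but 8 ∤ 22.

(⟸) Suppose 8 ∣ k and 11 ∣ k. Any common multiple of 8 and 11 is a multiple of their lcm; here gcd(8, 11) = 1, so lcm(8, 11) = 8·11 = 88, so 88 ∣ k. Since 22 ∣ 88, it follows that 22 ∣ k.

The forward direction fails; the converse holds.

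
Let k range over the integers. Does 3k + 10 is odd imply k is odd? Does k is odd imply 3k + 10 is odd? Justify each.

The biconditional holds.

(←) Suppose k is odd; write k = 2j + 1. Then 3k + 10 = 3·(2j + 1) + 10 = 2·3j + 13, which is odd.

(→) Suppose 3k + 10 is odd. Since 3 is odd, 3k and k have the same parity, so 3k + 10 ≡ k + 10 (mod 2). As 10 is even, 3k + 10 is odd exactly when k is odd. Thus k is odd.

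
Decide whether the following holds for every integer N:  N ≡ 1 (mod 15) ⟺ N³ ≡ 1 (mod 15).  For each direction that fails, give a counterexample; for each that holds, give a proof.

The biconditional holds.

Forward direction. Suppose N ≡ 1 (mod 15). Write N = 15j + 1. Then (15j + 1)³ = 3375j³ + 675j² + 45j + 1 = 15(225j³ + 45j² + 3j) + 1, so N³ ≡ 1 (mod 15).

Converse. Suppose N³ ≡ 1 (mod 15). The only residue r in {0, …, 14} with r³ ≡ 1 (mod 15) is r = 1, so N ≡ 1 (mod 15).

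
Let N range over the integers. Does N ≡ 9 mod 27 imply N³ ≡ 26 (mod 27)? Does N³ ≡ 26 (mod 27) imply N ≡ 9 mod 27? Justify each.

Neither direction holds.

(⟹) This fails: take N = 9. Then 9 ≡ 9 (mod 27), but 9³ = 729 ≡ 0 (mod 27), not 26.

(⟸) This fails: take N = 8. Then 8³ = 512 ≡ 26 (mod 27), yet 8 ≡ 8 (mod 27), not 9.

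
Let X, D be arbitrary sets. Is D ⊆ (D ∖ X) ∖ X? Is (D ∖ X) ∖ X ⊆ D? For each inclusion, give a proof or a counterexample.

Forward inclusion. This inclusion fails. Take X = {1}, D = {1}; then 1 ∈ D but 1 ∉ (D ∖ X) ∖ X.

Reverse inclusion. Let x ∈ (D ∖ X) ∖ X. Then x ∈ D and x ∉ X, from which x ∈ D.

(⊆) fails; (⊇) holds.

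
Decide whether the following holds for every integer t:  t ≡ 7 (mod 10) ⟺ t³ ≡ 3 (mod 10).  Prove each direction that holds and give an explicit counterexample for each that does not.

Forward direction. Suppose t ≡ 7 (mod 10). Write t = 10j + 7. Then (10j + 7)³ = 1000j³ + 2100j² + 1470j + 343 = 10(100j³ + 210j² + 147j + 34) + 3, so t³ ≡ 3 (mod 10).

Converse. For the converse, argue contrapositively. If t ≢ 7 (mod 10), then t is congruent to one of 0, 1, 2, 3, 4, 5, 6, 8, 9 modulo 10, and these give t³ ≡ 0, 1, 8, 7, 4, 5, 6, 2, 9 respectively — never 3.

Both directions hold.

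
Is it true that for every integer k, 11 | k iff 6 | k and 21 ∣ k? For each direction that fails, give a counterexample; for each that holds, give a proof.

(→) This fails: take k = 11. Certainly 11 ∣ 11, but 6 ∤ 11.

(←) This fails: take k = 42. Both 6 ∣ 42 and 21 ∣ 42, yet 42 is not a multiple of 11 (since 42 = 3·11 + 9), so 11 ∤ 42.

Both directions fail.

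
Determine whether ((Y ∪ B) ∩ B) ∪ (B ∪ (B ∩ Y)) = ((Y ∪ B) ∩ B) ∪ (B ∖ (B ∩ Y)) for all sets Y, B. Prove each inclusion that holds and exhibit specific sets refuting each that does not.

(⟹) Let x ∈ ((Y ∪ B) ∩ B) ∪ (B ∪ (B ∩ Y)). Then either x ∈ B and x ∉ Y; or x ∈ Y ∩ B. In each case x ∈ ((Y ∪ B) ∩ B) ∪ (B ∖ (B ∩ Y)), so ((Y ∪ B) ∩ B) ∪ (B ∪ (B ∩ Y)) ⊆ ((Y ∪ B) ∩ B) ∪ (B ∖ (B ∩ Y)).

(⟸) Let x ∈ ((Y ∪ B) ∩ B) ∪ (B ∖ (B ∩ Y)). Then either x ∈ B and x ∉ Y; or x ∈ Y ∩ B. In each case x ∈ ((Y ∪ B) ∩ B) ∪ (B ∪ (B ∩ Y)), so ((Y ∪ B) ∩ B) ∪ (B ∖ (B ∩ Y)) ⊆ ((Y ∪ B) ∩ B) ∪ (B ∪ (B ∩ Y)).

The two sets are equal.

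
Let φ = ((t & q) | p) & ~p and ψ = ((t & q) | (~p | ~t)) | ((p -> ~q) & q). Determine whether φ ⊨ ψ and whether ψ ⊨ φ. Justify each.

[⇒] Assume the antecedent. If t is true, the antecedent forces (t = T, p = F, q = T), and the consequent holds there. If t is false, the antecedent cannot hold. Either way the consequent holds.

[⇐] This fails. Under t = F, p = F, q = F, the left side is false but the right side is true.

Only the forward direction holds.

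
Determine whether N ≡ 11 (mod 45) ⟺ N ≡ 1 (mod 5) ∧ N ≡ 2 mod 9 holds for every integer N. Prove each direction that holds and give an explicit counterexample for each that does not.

Both implications hold.

(⟹) Suppose N ≡ 11 (mod 45); write N = 45j + 11. Since 5 ∣ 45, reducing mod 5 gives N ≡ 11 ≡ 1 (mod 5); since 9 ∣ 45, reducing mod 9 gives N ≡ 11 ≡ 2 (mod 9).

(⟸) Conversely, if N ≡ 1 (mod 5) and N ≡ 2 (mod 9), then by the Chinese remainder theorem N ≡ 11 (mod 45). This is exactly N ≡ 11 (mod 45).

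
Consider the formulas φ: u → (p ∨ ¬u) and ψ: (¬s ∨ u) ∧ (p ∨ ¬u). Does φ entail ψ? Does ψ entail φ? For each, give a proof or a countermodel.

Only the reverse direction holds.

(→) This fails. Under u = F, p = F, s = T, the left side is true but the right side is false.

(←) Assume the antecedent. If u is true, the antecedent forces (u = T, p = T, s = F) or (u = T, p = T, s = T), and u → (p ∨ ¬u) holds there. If u is false, u → (p ∨ ¬u) reduces to true regardless of the other variables. Either way u → (p ∨ ¬u) holds.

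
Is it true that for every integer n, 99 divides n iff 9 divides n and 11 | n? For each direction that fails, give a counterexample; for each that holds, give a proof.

(⟸) Suppose 9 ∣ n and 11 ∣ n. Any common multiple of 9 and 11 is a multiple of their lcm; here gcd(9, 11) = 1, so lcm(9, 11) = 9·11 = 99, so 99 ∣ n.

(⟹) If 99 ∣ n, write n = 99q. Since 99 = 11·9, n = 9·(11q), so 9 ∣ n; and since 99 = 9·11, n = 11·(9q), so 11 ∣ n.

Both directions hold.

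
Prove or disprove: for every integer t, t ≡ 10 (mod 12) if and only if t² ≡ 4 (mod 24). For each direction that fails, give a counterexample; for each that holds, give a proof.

(⇒) holds; (⇐) fails.

(→) Suppose t ≡ 10 (mod 12). Working modulo 24, t ∈ {10, 22}; for each such r, r² ≡ 4 (mod 24).

(←) This fails: take t = 2. Then 2² = 4 ≡ 4 (mod 24), yet 2 ≡ 2 (mod 12), not 10.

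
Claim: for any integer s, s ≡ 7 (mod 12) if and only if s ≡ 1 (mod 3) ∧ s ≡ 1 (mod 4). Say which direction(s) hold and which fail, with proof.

(⇒) fails and (⇐) fails.

(⇒) This fails: s = 7 gives 7 ≡ 7 (mod 12) but 7 ≡ 3 (mod 4), so the conjunction on the right does not hold.

(⇐) This fails: s = 1 satisfies both congruences on the right (1 ≡ 1 mod 3 and 1 ≡ 1 mod 4) yet 1 ≡ 1 (mod 12), not 7.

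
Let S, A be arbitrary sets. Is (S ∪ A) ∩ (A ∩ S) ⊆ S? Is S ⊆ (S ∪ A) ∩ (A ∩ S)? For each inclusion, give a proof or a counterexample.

(⊆) Let x ∈ (S ∪ A) ∩ (A ∩ S). Then x ∈ S ∩ A, from which x ∈ S.

(⊇) This inclusion fails. Take S = {1}, A = ∅; then 1 ∈ S but 1 ∉ (S ∪ A) ∩ (A ∩ S).

Only the forward inclusion holds.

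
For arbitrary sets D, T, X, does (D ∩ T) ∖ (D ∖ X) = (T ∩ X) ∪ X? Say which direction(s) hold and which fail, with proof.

(⟹) Let x ∈ (D ∩ T) ∖ (D ∖ X). Then x ∈ D ∩ T ∩ X, from which x ∈ (T ∩ X) ∪ X.

(⟸) This inclusion fails. Take D = ∅, T = ∅, X = {1}; then 1 ∈ (T ∩ X) ∪ X but 1 ∉ (D ∩ T) ∖ (D ∖ X).

The sets are not equal: only the forward inclusion holds.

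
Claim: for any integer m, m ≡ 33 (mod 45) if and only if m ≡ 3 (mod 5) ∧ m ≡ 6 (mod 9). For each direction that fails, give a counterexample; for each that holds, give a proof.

(⇒) Suppose m ≡ 33 (mod 45); write m = 45j + 33. Since 5 ∣ 45, reducing mod 5 gives m ≡ 33 ≡ 3 (mod 5); since 9 ∣ 45, reducing mod 9 gives m ≡ 33 ≡ 6 (mod 9).

(⇐) Conversely, if m ≡ 3 (mod 5) and m ≡ 6 (mod 9), then by the Chinese remainder theorem m ≡ 33 (mod 45). This is exactly m ≡ 33 (mod 45).

Equivalent; both directions hold.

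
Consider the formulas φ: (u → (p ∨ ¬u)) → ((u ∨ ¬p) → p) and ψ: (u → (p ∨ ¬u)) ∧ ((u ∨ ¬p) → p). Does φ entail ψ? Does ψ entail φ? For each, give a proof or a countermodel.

Only the reverse direction holds.

(⇒) This fails. Under u = T, p = F, the left side is true but the right side is false.

(⇐) Assume the antecedent. If u is true, the consequent reduces to true regardless of the other variables. If u is false, the antecedent forces (u = F, p = T), and the consequent holds there. Either way the consequent holds.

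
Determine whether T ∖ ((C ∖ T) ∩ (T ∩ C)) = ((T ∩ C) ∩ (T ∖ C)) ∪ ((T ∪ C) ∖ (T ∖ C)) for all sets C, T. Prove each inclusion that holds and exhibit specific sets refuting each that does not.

Both inclusions fail.

(⊆) This inclusion fails. Take C = ∅, T = {1}; then 1 ∈ T ∖ ((C ∖ T) ∩ (T ∩ C)) but 1 ∉ ((T ∩ C) ∩ (T ∖ C)) ∪ ((T ∪ C) ∖ (T ∖ C)).

(⊇) This inclusion fails. Take C = {1}, T = ∅; then 1 ∈ ((T ∩ C) ∩ (T ∖ C)) ∪ ((T ∪ C) ∖ (T ∖ C)) but 1 ∉ T ∖ ((C ∖ T) ∩ (T ∩ C)).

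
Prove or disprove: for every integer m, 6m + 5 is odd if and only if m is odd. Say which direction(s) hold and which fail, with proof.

Forward direction. This fails: take m = 4. Then 6m + 5 = 29, which is odd, yet m = 4 is even, not odd.

Converse. Suppose m is odd. Since 6 is even, 6m is even for every m, so 6m + 5 has the same parity as 5, which is odd. Hence 6m + 5 is odd.

Only the converse holds.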